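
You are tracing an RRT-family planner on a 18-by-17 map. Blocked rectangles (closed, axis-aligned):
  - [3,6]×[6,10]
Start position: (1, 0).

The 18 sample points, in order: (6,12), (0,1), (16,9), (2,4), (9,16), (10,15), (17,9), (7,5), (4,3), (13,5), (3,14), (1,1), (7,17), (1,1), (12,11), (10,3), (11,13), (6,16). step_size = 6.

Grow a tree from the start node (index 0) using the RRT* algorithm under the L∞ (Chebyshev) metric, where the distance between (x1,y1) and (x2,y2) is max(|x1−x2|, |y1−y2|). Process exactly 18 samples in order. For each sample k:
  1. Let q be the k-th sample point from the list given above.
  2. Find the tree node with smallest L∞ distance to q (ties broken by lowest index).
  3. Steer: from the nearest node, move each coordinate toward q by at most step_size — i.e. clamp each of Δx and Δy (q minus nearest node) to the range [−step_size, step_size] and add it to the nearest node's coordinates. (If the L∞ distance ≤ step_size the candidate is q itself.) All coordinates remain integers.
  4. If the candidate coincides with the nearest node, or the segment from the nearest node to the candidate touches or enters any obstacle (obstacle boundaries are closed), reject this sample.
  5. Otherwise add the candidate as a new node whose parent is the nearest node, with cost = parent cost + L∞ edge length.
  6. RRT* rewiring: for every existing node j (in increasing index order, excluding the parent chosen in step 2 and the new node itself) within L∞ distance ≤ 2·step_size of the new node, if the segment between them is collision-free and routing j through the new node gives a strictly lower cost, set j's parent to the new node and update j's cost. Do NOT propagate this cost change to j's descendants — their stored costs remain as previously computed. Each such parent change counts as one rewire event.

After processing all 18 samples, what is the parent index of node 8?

1. q=(6,12) nearest=0 d=12 new=(6,6) → blocked by [3,6]×[6,10], reject
2. q=(0,1) nearest=0 d=1 new=(0,1) → add node 1 parent=0 cost=1
3. q=(16,9) nearest=0 d=15 new=(7,6) → add node 2 parent=0 cost=6
4. q=(2,4) nearest=1 d=3 new=(2,4) → add node 3 parent=1 cost=4
5. q=(9,16) nearest=2 d=10 new=(9,12) → add node 4 parent=2 cost=12
6. q=(10,15) nearest=4 d=3 new=(10,15) → add node 5 parent=4 cost=15
7. q=(17,9) nearest=5 d=7 new=(16,9) → add node 6 parent=5 cost=21
8. q=(7,5) nearest=2 d=1 new=(7,5) → add node 7 parent=2 cost=7; rewire 6→7 (16<21)
9. q=(4,3) nearest=3 d=2 new=(4,3) → add node 8 parent=3 cost=6
10. q=(13,5) nearest=6 d=4 new=(13,5) → add node 9 parent=6 cost=20
11. q=(3,14) nearest=4 d=6 new=(3,14) → add node 10 parent=4 cost=18
12. q=(1,1) nearest=0 d=1 new=(1,1) → add node 11 parent=0 cost=1; rewire 8→11 (4<6); rewire 9→11 (13<20)
13. q=(7,17) nearest=5 d=3 new=(7,17) → add node 12 parent=5 cost=18
14. q=(1,1) nearest=11 d=0 → coincident, reject
15. q=(12,11) nearest=4 d=3 new=(12,11) → add node 13 parent=4 cost=15
16. q=(10,3) nearest=2 d=3 new=(10,3) → add node 14 parent=2 cost=9; rewire 6→14 (15<16); rewire 9→14 (12<13)
17. q=(11,13) nearest=4 d=2 new=(11,13) → add node 15 parent=4 cost=14
18. q=(6,16) nearest=12 d=1 new=(6,16) → add node 16 parent=12 cost=19

Parent of node 8: 11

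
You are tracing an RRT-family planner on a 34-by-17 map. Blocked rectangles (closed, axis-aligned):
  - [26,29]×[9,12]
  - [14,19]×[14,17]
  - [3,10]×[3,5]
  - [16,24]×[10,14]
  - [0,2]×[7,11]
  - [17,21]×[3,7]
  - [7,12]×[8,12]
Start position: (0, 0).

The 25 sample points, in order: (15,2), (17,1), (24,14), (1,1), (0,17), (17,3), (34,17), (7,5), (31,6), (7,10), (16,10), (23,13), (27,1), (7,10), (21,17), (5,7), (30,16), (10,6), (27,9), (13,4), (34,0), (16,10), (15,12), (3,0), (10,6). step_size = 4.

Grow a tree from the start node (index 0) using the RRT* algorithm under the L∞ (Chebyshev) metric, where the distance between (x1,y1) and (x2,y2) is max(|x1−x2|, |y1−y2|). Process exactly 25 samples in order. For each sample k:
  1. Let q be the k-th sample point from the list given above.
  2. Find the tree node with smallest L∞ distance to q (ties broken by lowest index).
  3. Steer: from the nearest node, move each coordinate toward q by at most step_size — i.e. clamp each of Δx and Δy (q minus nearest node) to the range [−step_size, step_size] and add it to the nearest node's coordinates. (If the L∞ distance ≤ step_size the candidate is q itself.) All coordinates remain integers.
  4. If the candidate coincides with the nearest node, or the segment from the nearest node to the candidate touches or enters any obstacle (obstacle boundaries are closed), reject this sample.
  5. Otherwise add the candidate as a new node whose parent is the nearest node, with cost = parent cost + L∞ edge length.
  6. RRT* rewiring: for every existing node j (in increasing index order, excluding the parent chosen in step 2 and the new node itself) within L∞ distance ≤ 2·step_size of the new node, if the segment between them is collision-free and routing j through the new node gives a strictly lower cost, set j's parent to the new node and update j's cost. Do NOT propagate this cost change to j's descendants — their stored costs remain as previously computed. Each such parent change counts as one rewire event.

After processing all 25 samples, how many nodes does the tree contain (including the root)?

1. q=(15,2) nearest=0 d=15 new=(4,2) → add node 1 parent=0 cost=4
2. q=(17,1) nearest=1 d=13 new=(8,1) → add node 2 parent=1 cost=8
3. q=(24,14) nearest=2 d=16 new=(12,5) → blocked by [3,10]×[3,5], reject
4. q=(1,1) nearest=0 d=1 new=(1,1) → add node 3 parent=0 cost=1
5. q=(0,17) nearest=1 d=15 new=(0,6) → blocked by [3,10]×[3,5], reject
6. q=(17,3) nearest=2 d=9 new=(12,3) → add node 4 parent=2 cost=12
7. q=(34,17) nearest=4 d=22 new=(16,7) → add node 5 parent=4 cost=16
8. q=(7,5) nearest=1 d=3 new=(7,5) → blocked by [3,10]×[3,5], reject
9. q=(31,6) nearest=5 d=15 new=(20,6) → blocked by [17,21]×[3,7], reject
10. q=(7,10) nearest=4 d=7 new=(8,7) → blocked by [3,10]×[3,5], reject
11. q=(16,10) nearest=5 d=3 new=(16,10) → blocked by [16,24]×[10,14], reject
12. q=(23,13) nearest=5 d=7 new=(20,11) → blocked by [16,24]×[10,14], reject
13. q=(27,1) nearest=5 d=11 new=(20,3) → blocked by [17,21]×[3,7], reject
14. q=(7,10) nearest=4 d=7 new=(8,7) → blocked by [3,10]×[3,5], reject
15. q=(21,17) nearest=5 d=10 new=(20,11) → blocked by [16,24]×[10,14], reject
16. q=(5,7) nearest=1 d=5 new=(5,6) → blocked by [3,10]×[3,5], reject
17. q=(30,16) nearest=5 d=14 new=(20,11) → blocked by [16,24]×[10,14], reject
18. q=(10,6) nearest=4 d=3 new=(10,6) → add node 6 parent=4 cost=15
19. q=(27,9) nearest=5 d=11 new=(20,9) → add node 7 parent=5 cost=20
20. q=(13,4) nearest=4 d=1 new=(13,4) → add node 8 parent=4 cost=13
21. q=(34,0) nearest=7 d=14 new=(24,5) → add node 9 parent=7 cost=24
22. q=(16,10) nearest=5 d=3 new=(16,10) → blocked by [16,24]×[10,14], reject
23. q=(15,12) nearest=5 d=5 new=(15,11) → add node 10 parent=5 cost=20
24. q=(3,0) nearest=1 d=2 new=(3,0) → add node 11 parent=1 cost=6
25. q=(10,6) nearest=6 d=0 → coincident, reject

Node count: 12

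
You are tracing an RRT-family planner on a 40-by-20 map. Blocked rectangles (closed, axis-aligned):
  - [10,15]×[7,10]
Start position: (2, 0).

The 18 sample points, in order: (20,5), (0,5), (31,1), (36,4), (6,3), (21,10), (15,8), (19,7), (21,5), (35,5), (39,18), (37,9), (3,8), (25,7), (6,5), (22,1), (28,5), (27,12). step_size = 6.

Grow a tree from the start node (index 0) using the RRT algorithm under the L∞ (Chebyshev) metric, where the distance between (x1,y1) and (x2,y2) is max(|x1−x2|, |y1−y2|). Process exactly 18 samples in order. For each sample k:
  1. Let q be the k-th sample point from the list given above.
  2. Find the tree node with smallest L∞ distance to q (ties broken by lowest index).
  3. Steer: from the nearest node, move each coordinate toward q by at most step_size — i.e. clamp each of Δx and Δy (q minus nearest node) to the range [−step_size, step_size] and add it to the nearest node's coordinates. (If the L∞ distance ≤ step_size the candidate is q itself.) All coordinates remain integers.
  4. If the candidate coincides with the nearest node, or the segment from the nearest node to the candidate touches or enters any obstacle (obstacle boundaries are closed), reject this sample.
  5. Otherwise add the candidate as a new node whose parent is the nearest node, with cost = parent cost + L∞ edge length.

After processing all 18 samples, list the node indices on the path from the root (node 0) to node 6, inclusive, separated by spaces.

Path: 0 1 3 4 6

1. q=(20,5) nearest=0 d=18 new=(8,5) → add node 1 parent=0 cost=6
2. q=(0,5) nearest=0 d=5 new=(0,5) → add node 2 parent=0 cost=5
3. q=(31,1) nearest=1 d=23 new=(14,1) → add node 3 parent=1 cost=12
4. q=(36,4) nearest=3 d=22 new=(20,4) → add node 4 parent=3 cost=18
5. q=(6,3) nearest=1 d=2 new=(6,3) → add node 5 parent=1 cost=8
6. q=(21,10) nearest=4 d=6 new=(21,10) → add node 6 parent=4 cost=24
7. q=(15,8) nearest=4 d=5 new=(15,8) → blocked by [10,15]×[7,10], reject
8. q=(19,7) nearest=4 d=3 new=(19,7) → add node 7 parent=4 cost=21
9. q=(21,5) nearest=4 d=1 new=(21,5) → add node 8 parent=4 cost=19
10. q=(35,5) nearest=6 d=14 new=(27,5) → add node 9 parent=6 cost=30
11. q=(39,18) nearest=9 d=13 new=(33,11) → add node 10 parent=9 cost=36
12. q=(37,9) nearest=10 d=4 new=(37,9) → add node 11 parent=10 cost=40
13. q=(3,8) nearest=2 d=3 new=(3,8) → add node 12 parent=2 cost=8
14. q=(25,7) nearest=9 d=2 new=(25,7) → add node 13 parent=9 cost=32
15. q=(6,5) nearest=1 d=2 new=(6,5) → add node 14 parent=1 cost=8
16. q=(22,1) nearest=4 d=3 new=(22,1) → add node 15 parent=4 cost=21
17. q=(28,5) nearest=9 d=1 new=(28,5) → add node 16 parent=9 cost=31
18. q=(27,12) nearest=13 d=5 new=(27,12) → add node 17 parent=13 cost=37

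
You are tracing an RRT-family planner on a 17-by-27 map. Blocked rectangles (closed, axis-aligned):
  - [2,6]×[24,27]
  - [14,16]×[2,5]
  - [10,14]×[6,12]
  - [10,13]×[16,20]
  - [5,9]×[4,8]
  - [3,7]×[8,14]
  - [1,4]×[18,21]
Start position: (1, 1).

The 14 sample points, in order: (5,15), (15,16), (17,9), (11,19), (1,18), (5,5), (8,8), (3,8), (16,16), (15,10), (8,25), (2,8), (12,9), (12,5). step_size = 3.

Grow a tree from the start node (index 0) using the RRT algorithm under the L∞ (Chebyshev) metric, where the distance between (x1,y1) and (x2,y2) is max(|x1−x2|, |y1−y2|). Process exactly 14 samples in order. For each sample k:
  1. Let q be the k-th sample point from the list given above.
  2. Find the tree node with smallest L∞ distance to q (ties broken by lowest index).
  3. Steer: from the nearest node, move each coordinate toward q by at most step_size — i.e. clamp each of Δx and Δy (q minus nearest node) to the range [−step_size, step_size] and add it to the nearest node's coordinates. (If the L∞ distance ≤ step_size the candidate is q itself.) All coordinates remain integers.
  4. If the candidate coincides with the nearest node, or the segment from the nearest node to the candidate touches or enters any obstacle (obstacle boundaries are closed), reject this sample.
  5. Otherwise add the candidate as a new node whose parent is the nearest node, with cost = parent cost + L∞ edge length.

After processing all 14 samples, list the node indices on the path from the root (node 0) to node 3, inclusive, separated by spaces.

Path: 0 1 2 3

1. q=(5,15) nearest=0 d=14 new=(4,4) → add node 1 parent=0 cost=3
2. q=(15,16) nearest=1 d=12 new=(7,7) → blocked by [5,9]×[4,8], reject
3. q=(17,9) nearest=1 d=13 new=(7,7) → blocked by [5,9]×[4,8], reject
4. q=(11,19) nearest=1 d=15 new=(7,7) → blocked by [5,9]×[4,8], reject
5. q=(1,18) nearest=1 d=14 new=(1,7) → add node 2 parent=1 cost=6
6. q=(5,5) nearest=1 d=1 new=(5,5) → blocked by [5,9]×[4,8], reject
7. q=(8,8) nearest=1 d=4 new=(7,7) → blocked by [5,9]×[4,8], reject
8. q=(3,8) nearest=2 d=2 new=(3,8) → blocked by [3,7]×[8,14], reject
9. q=(16,16) nearest=1 d=12 new=(7,7) → blocked by [5,9]×[4,8], reject
10. q=(15,10) nearest=1 d=11 new=(7,7) → blocked by [5,9]×[4,8], reject
11. q=(8,25) nearest=2 d=18 new=(4,10) → blocked by [3,7]×[8,14], reject
12. q=(2,8) nearest=2 d=1 new=(2,8) → add node 3 parent=2 cost=7
13. q=(12,9) nearest=1 d=8 new=(7,7) → blocked by [5,9]×[4,8], reject
14. q=(12,5) nearest=1 d=8 new=(7,5) → blocked by [5,9]×[4,8], reject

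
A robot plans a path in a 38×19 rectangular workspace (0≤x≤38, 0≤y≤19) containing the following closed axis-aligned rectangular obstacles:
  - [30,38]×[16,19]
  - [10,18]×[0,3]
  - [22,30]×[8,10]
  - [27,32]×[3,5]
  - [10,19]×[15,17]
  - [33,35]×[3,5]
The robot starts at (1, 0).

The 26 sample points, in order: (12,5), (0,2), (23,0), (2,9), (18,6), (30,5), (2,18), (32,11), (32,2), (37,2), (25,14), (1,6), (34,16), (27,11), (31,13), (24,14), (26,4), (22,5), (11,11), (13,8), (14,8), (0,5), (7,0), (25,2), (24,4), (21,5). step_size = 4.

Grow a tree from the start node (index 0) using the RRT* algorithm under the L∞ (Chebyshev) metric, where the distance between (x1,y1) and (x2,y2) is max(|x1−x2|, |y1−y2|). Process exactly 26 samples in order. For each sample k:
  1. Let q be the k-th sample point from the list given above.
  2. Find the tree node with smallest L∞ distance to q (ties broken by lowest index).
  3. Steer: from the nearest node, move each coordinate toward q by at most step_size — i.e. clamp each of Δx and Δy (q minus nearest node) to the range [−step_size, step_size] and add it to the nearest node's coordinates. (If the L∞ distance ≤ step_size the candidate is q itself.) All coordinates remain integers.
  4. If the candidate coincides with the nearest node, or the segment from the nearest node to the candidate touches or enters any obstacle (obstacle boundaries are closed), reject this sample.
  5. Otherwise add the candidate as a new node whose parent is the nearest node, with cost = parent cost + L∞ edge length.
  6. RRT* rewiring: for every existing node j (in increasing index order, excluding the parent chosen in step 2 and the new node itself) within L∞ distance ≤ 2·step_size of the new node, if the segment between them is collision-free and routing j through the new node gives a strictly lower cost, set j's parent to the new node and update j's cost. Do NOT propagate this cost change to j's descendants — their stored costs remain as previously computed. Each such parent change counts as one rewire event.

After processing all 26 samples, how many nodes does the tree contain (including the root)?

1. q=(12,5) nearest=0 d=11 new=(5,4) → add node 1 parent=0 cost=4
2. q=(0,2) nearest=0 d=2 new=(0,2) → add node 2 parent=0 cost=2
3. q=(23,0) nearest=1 d=18 new=(9,0) → add node 3 parent=1 cost=8
4. q=(2,9) nearest=1 d=5 new=(2,8) → add node 4 parent=1 cost=8
5. q=(18,6) nearest=3 d=9 new=(13,4) → blocked by [10,18]×[0,3], reject
6. q=(30,5) nearest=3 d=21 new=(13,4) → blocked by [10,18]×[0,3], reject
7. q=(2,18) nearest=4 d=10 new=(2,12) → add node 5 parent=4 cost=12
8. q=(32,11) nearest=3 d=23 new=(13,4) → blocked by [10,18]×[0,3], reject
9. q=(32,2) nearest=3 d=23 new=(13,2) → blocked by [10,18]×[0,3], reject
10. q=(37,2) nearest=3 d=28 new=(13,2) → blocked by [10,18]×[0,3], reject
11. q=(25,14) nearest=3 d=16 new=(13,4) → blocked by [10,18]×[0,3], reject
12. q=(1,6) nearest=4 d=2 new=(1,6) → add node 6 parent=4 cost=10
13. q=(34,16) nearest=3 d=25 new=(13,4) → blocked by [10,18]×[0,3], reject
14. q=(27,11) nearest=3 d=18 new=(13,4) → blocked by [10,18]×[0,3], reject
15. q=(31,13) nearest=3 d=22 new=(13,4) → blocked by [10,18]×[0,3], reject
16. q=(24,14) nearest=3 d=15 new=(13,4) → blocked by [10,18]×[0,3], reject
17. q=(26,4) nearest=3 d=17 new=(13,4) → blocked by [10,18]×[0,3], reject
18. q=(22,5) nearest=3 d=13 new=(13,4) → blocked by [10,18]×[0,3], reject
19. q=(11,11) nearest=1 d=7 new=(9,8) → add node 7 parent=1 cost=8
20. q=(13,8) nearest=7 d=4 new=(13,8) → add node 8 parent=7 cost=12
21. q=(14,8) nearest=8 d=1 new=(14,8) → add node 9 parent=8 cost=13
22. q=(0,5) nearest=6 d=1 new=(0,5) → add node 10 parent=6 cost=11
23. q=(7,0) nearest=3 d=2 new=(7,0) → add node 11 parent=3 cost=10
24. q=(25,2) nearest=9 d=11 new=(18,4) → add node 12 parent=9 cost=17
25. q=(24,4) nearest=12 d=6 new=(22,4) → add node 13 parent=12 cost=21
26. q=(21,5) nearest=13 d=1 new=(21,5) → add node 14 parent=13 cost=22

Node count: 15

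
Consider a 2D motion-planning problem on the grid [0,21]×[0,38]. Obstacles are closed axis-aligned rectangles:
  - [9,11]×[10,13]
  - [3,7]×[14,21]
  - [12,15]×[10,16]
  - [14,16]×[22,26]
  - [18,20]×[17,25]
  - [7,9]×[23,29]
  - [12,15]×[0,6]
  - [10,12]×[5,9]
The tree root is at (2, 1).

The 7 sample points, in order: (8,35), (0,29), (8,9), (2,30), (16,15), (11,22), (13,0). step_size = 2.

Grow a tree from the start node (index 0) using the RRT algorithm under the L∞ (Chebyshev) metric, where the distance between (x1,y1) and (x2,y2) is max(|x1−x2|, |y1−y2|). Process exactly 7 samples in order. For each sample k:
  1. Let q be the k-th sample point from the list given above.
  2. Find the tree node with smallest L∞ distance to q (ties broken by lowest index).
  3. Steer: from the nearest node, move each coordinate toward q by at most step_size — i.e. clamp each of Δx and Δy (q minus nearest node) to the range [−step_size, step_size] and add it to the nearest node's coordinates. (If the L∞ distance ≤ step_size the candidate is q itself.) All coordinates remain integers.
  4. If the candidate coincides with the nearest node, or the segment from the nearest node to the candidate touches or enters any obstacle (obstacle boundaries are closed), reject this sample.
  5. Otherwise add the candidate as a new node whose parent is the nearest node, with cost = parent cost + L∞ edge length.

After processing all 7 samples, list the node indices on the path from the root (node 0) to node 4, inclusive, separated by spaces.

Path: 0 1 2 4

1. q=(8,35) nearest=0 d=34 new=(4,3) → add node 1 parent=0 cost=2
2. q=(0,29) nearest=1 d=26 new=(2,5) → add node 2 parent=1 cost=4
3. q=(8,9) nearest=1 d=6 new=(6,5) → add node 3 parent=1 cost=4
4. q=(2,30) nearest=2 d=25 new=(2,7) → add node 4 parent=2 cost=6
5. q=(16,15) nearest=3 d=10 new=(8,7) → add node 5 parent=3 cost=6
6. q=(11,22) nearest=4 d=15 new=(4,9) → add node 6 parent=4 cost=8
7. q=(13,0) nearest=3 d=7 new=(8,3) → add node 7 parent=3 cost=6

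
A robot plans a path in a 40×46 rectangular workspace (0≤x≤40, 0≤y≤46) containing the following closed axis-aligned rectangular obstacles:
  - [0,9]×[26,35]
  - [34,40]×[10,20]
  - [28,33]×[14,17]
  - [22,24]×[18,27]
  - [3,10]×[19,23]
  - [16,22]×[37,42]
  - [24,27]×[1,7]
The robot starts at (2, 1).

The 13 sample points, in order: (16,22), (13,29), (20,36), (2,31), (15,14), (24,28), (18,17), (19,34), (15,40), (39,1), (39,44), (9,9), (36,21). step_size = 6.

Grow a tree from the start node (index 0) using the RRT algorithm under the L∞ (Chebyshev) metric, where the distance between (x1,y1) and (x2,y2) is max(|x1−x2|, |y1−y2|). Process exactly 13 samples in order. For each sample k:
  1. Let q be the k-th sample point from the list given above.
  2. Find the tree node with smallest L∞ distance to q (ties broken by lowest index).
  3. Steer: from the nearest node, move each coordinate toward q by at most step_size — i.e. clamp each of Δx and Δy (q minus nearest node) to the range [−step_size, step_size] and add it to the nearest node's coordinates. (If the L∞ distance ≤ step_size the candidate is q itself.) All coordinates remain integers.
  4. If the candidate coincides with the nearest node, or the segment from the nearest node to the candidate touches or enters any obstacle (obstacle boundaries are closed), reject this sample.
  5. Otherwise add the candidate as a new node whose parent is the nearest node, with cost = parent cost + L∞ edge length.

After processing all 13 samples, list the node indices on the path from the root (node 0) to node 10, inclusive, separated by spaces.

Path: 0 1 2 3 4 7 10

1. q=(16,22) nearest=0 d=21 new=(8,7) → add node 1 parent=0 cost=6
2. q=(13,29) nearest=1 d=22 new=(13,13) → add node 2 parent=1 cost=12
3. q=(20,36) nearest=2 d=23 new=(19,19) → add node 3 parent=2 cost=18
4. q=(2,31) nearest=3 d=17 new=(13,25) → add node 4 parent=3 cost=24
5. q=(15,14) nearest=2 d=2 new=(15,14) → add node 5 parent=2 cost=14
6. q=(24,28) nearest=3 d=9 new=(24,25) → blocked by [22,24]×[18,27], reject
7. q=(18,17) nearest=3 d=2 new=(18,17) → add node 6 parent=3 cost=20
8. q=(19,34) nearest=4 d=9 new=(19,31) → add node 7 parent=4 cost=30
9. q=(15,40) nearest=7 d=9 new=(15,37) → add node 8 parent=7 cost=36
10. q=(39,1) nearest=3 d=20 new=(25,13) → add node 9 parent=3 cost=24
11. q=(39,44) nearest=7 d=20 new=(25,37) → add node 10 parent=7 cost=36
12. q=(9,9) nearest=1 d=2 new=(9,9) → add node 11 parent=1 cost=8
13. q=(36,21) nearest=9 d=11 new=(31,19) → blocked by [28,33]×[14,17], reject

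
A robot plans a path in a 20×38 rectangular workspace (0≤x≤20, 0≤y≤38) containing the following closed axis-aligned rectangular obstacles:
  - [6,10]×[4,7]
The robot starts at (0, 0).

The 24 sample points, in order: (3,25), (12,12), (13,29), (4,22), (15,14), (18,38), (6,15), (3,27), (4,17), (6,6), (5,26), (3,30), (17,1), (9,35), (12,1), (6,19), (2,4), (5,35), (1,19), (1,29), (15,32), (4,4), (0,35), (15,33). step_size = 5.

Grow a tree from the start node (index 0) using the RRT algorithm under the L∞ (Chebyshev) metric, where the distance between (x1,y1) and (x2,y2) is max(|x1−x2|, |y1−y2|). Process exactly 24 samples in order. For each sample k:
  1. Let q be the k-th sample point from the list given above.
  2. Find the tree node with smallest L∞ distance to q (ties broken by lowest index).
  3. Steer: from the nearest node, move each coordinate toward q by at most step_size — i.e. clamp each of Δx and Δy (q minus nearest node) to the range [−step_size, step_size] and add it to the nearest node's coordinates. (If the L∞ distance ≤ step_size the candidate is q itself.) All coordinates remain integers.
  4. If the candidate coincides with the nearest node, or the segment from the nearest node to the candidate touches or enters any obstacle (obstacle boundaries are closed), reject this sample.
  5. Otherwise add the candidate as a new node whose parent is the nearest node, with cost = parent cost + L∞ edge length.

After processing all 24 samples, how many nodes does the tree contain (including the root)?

Node count: 24

1. q=(3,25) nearest=0 d=25 new=(3,5) → add node 1 parent=0 cost=5
2. q=(12,12) nearest=1 d=9 new=(8,10) → add node 2 parent=1 cost=10
3. q=(13,29) nearest=2 d=19 new=(13,15) → add node 3 parent=2 cost=15
4. q=(4,22) nearest=3 d=9 new=(8,20) → add node 4 parent=3 cost=20
5. q=(15,14) nearest=3 d=2 new=(15,14) → add node 5 parent=3 cost=17
6. q=(18,38) nearest=4 d=18 new=(13,25) → add node 6 parent=4 cost=25
7. q=(6,15) nearest=2 d=5 new=(6,15) → add node 7 parent=2 cost=15
8. q=(3,27) nearest=4 d=7 new=(3,25) → add node 8 parent=4 cost=25
9. q=(4,17) nearest=7 d=2 new=(4,17) → add node 9 parent=7 cost=17
10. q=(6,6) nearest=1 d=3 new=(6,6) → blocked by [6,10]×[4,7], reject
11. q=(5,26) nearest=8 d=2 new=(5,26) → add node 10 parent=8 cost=27
12. q=(3,30) nearest=10 d=4 new=(3,30) → add node 11 parent=10 cost=31
13. q=(17,1) nearest=2 d=9 new=(13,5) → add node 12 parent=2 cost=15
14. q=(9,35) nearest=11 d=6 new=(8,35) → add node 13 parent=11 cost=36
15. q=(12,1) nearest=12 d=4 new=(12,1) → add node 14 parent=12 cost=19
16. q=(6,19) nearest=4 d=2 new=(6,19) → add node 15 parent=4 cost=22
17. q=(2,4) nearest=1 d=1 new=(2,4) → add node 16 parent=1 cost=6
18. q=(5,35) nearest=13 d=3 new=(5,35) → add node 17 parent=13 cost=39
19. q=(1,19) nearest=9 d=3 new=(1,19) → add node 18 parent=9 cost=20
20. q=(1,29) nearest=11 d=2 new=(1,29) → add node 19 parent=11 cost=33
21. q=(15,32) nearest=6 d=7 new=(15,30) → add node 20 parent=6 cost=30
22. q=(4,4) nearest=1 d=1 new=(4,4) → add node 21 parent=1 cost=6
23. q=(0,35) nearest=11 d=5 new=(0,35) → add node 22 parent=11 cost=36
24. q=(15,33) nearest=20 d=3 new=(15,33) → add node 23 parent=20 cost=33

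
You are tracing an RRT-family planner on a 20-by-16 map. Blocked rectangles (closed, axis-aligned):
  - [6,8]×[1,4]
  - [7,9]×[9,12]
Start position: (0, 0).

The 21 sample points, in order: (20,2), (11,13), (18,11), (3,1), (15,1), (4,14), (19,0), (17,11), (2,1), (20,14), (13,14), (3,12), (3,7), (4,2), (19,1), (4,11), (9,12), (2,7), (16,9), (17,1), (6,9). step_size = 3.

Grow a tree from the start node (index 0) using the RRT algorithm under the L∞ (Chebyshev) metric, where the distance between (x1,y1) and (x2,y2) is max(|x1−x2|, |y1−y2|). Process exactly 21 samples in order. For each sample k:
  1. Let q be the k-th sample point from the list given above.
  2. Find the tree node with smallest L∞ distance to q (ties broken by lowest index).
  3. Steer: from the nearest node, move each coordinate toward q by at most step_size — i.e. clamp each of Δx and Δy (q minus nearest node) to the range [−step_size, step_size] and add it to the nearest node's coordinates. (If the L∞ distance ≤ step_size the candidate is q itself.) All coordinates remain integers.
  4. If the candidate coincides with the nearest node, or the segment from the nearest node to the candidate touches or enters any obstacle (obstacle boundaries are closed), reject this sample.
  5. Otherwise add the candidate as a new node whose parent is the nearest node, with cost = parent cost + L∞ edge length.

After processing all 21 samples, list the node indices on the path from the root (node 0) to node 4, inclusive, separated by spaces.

Path: 0 1 4

1. q=(20,2) nearest=0 d=20 new=(3,2) → add node 1 parent=0 cost=3
2. q=(11,13) nearest=1 d=11 new=(6,5) → add node 2 parent=1 cost=6
3. q=(18,11) nearest=2 d=12 new=(9,8) → add node 3 parent=2 cost=9
4. q=(3,1) nearest=1 d=1 new=(3,1) → add node 4 parent=1 cost=4
5. q=(15,1) nearest=3 d=7 new=(12,5) → add node 5 parent=3 cost=12
6. q=(4,14) nearest=3 d=6 new=(6,11) → blocked by [7,9]×[9,12], reject
7. q=(19,0) nearest=5 d=7 new=(15,2) → add node 6 parent=5 cost=15
8. q=(17,11) nearest=5 d=6 new=(15,8) → add node 7 parent=5 cost=15
9. q=(2,1) nearest=1 d=1 new=(2,1) → add node 8 parent=1 cost=4
10. q=(20,14) nearest=7 d=6 new=(18,11) → add node 9 parent=7 cost=18
11. q=(13,14) nearest=9 d=5 new=(15,14) → add node 10 parent=9 cost=21
12. q=(3,12) nearest=3 d=6 new=(6,11) → blocked by [7,9]×[9,12], reject
13. q=(3,7) nearest=2 d=3 new=(3,7) → add node 11 parent=2 cost=9
14. q=(4,2) nearest=1 d=1 new=(4,2) → add node 12 parent=1 cost=4
15. q=(19,1) nearest=6 d=4 new=(18,1) → add node 13 parent=6 cost=18
16. q=(4,11) nearest=11 d=4 new=(4,10) → add node 14 parent=11 cost=12
17. q=(9,12) nearest=3 d=4 new=(9,11) → blocked by [7,9]×[9,12], reject
18. q=(2,7) nearest=11 d=1 new=(2,7) → add node 15 parent=11 cost=10
19. q=(16,9) nearest=7 d=1 new=(16,9) → add node 16 parent=7 cost=16
20. q=(17,1) nearest=13 d=1 new=(17,1) → add node 17 parent=13 cost=19
21. q=(6,9) nearest=14 d=2 new=(6,9) → add node 18 parent=14 cost=14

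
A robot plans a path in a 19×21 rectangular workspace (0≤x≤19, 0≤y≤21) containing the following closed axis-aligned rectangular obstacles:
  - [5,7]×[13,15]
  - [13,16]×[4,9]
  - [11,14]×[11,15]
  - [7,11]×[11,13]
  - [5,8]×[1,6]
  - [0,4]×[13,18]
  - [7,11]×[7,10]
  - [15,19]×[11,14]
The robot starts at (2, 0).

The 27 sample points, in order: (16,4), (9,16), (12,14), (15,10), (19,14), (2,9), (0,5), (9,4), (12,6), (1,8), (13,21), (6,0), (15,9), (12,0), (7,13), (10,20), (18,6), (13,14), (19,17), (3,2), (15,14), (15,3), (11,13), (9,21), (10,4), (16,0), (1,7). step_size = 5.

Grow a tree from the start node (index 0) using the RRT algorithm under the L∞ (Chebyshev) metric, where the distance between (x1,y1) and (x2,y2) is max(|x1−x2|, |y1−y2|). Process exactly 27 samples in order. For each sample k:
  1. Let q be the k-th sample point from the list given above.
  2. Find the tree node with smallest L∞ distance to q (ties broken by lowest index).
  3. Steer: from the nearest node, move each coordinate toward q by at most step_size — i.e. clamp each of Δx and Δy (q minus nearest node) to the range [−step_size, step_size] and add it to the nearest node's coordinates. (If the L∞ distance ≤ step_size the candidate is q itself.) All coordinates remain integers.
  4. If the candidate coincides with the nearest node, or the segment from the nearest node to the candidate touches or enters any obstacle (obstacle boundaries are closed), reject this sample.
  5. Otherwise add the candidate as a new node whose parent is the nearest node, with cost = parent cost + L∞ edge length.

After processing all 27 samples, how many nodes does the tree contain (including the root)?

Node count: 10

1. q=(16,4) nearest=0 d=14 new=(7,4) → blocked by [5,8]×[1,6], reject
2. q=(9,16) nearest=0 d=16 new=(7,5) → blocked by [5,8]×[1,6], reject
3. q=(12,14) nearest=0 d=14 new=(7,5) → blocked by [5,8]×[1,6], reject
4. q=(15,10) nearest=0 d=13 new=(7,5) → blocked by [5,8]×[1,6], reject
5. q=(19,14) nearest=0 d=17 new=(7,5) → blocked by [5,8]×[1,6], reject
6. q=(2,9) nearest=0 d=9 new=(2,5) → add node 1 parent=0 cost=5
7. q=(0,5) nearest=1 d=2 new=(0,5) → add node 2 parent=1 cost=7
8. q=(9,4) nearest=0 d=7 new=(7,4) → blocked by [5,8]×[1,6], reject
9. q=(12,6) nearest=0 d=10 new=(7,5) → blocked by [5,8]×[1,6], reject
10. q=(1,8) nearest=1 d=3 new=(1,8) → add node 3 parent=1 cost=8
11. q=(13,21) nearest=3 d=13 new=(6,13) → blocked by [5,7]×[13,15], reject
12. q=(6,0) nearest=0 d=4 new=(6,0) → add node 4 parent=0 cost=4
13. q=(15,9) nearest=4 d=9 new=(11,5) → blocked by [5,8]×[1,6], reject
14. q=(12,0) nearest=4 d=6 new=(11,0) → add node 5 parent=4 cost=9
15. q=(7,13) nearest=3 d=6 new=(6,13) → blocked by [5,7]×[13,15], reject
16. q=(10,20) nearest=3 d=12 new=(6,13) → blocked by [5,7]×[13,15], reject
17. q=(18,6) nearest=5 d=7 new=(16,5) → blocked by [13,16]×[4,9], reject
18. q=(13,14) nearest=1 d=11 new=(7,10) → blocked by [7,11]×[7,10], reject
19. q=(19,17) nearest=0 d=17 new=(7,5) → blocked by [5,8]×[1,6], reject
20. q=(3,2) nearest=0 d=2 new=(3,2) → add node 6 parent=0 cost=2
21. q=(15,14) nearest=6 d=12 new=(8,7) → blocked by [5,8]×[1,6], reject
22. q=(15,3) nearest=5 d=4 new=(15,3) → add node 7 parent=5 cost=13
23. q=(11,13) nearest=1 d=9 new=(7,10) → blocked by [7,11]×[7,10], reject
24. q=(9,21) nearest=3 d=13 new=(6,13) → blocked by [5,7]×[13,15], reject
25. q=(10,4) nearest=4 d=4 new=(10,4) → blocked by [5,8]×[1,6], reject
26. q=(16,0) nearest=7 d=3 new=(16,0) → add node 8 parent=7 cost=16
27. q=(1,7) nearest=3 d=1 new=(1,7) → add node 9 parent=3 cost=9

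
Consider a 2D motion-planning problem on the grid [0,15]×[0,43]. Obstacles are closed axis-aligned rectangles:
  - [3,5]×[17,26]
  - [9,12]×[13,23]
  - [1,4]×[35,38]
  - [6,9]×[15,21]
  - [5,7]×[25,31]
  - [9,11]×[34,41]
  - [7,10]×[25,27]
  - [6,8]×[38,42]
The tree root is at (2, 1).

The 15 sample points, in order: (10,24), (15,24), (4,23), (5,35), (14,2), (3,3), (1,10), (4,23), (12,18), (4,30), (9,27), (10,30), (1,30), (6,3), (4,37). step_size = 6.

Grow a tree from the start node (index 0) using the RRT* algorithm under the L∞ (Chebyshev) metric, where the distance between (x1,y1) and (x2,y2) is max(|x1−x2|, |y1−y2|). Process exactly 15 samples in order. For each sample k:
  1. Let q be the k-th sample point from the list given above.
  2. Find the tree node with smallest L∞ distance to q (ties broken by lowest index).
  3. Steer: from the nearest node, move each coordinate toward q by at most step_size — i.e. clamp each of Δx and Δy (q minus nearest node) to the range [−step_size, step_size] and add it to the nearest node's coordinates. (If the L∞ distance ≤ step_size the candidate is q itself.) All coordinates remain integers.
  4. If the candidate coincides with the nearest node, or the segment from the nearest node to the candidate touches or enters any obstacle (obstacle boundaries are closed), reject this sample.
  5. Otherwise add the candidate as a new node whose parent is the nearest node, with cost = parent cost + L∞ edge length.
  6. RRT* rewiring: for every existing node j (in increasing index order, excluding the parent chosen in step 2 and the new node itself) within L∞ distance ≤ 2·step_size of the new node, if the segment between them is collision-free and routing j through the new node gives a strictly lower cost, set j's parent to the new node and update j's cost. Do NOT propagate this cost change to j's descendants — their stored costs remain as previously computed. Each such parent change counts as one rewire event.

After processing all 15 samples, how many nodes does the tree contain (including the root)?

Node count: 7

1. q=(10,24) nearest=0 d=23 new=(8,7) → add node 1 parent=0 cost=6
2. q=(15,24) nearest=1 d=17 new=(14,13) → add node 2 parent=1 cost=12
3. q=(4,23) nearest=2 d=10 new=(8,19) → blocked by [9,12]×[13,23], reject
4. q=(5,35) nearest=2 d=22 new=(8,19) → blocked by [9,12]×[13,23], reject
5. q=(14,2) nearest=1 d=6 new=(14,2) → add node 3 parent=1 cost=12
6. q=(3,3) nearest=0 d=2 new=(3,3) → add node 4 parent=0 cost=2
7. q=(1,10) nearest=1 d=7 new=(2,10) → add node 5 parent=1 cost=12
8. q=(4,23) nearest=2 d=10 new=(8,19) → blocked by [9,12]×[13,23], reject
9. q=(12,18) nearest=2 d=5 new=(12,18) → blocked by [9,12]×[13,23], reject
10. q=(4,30) nearest=2 d=17 new=(8,19) → blocked by [9,12]×[13,23], reject
11. q=(9,27) nearest=2 d=14 new=(9,19) → blocked by [9,12]×[13,23], reject
12. q=(10,30) nearest=2 d=17 new=(10,19) → blocked by [9,12]×[13,23], reject
13. q=(1,30) nearest=2 d=17 new=(8,19) → blocked by [9,12]×[13,23], reject
14. q=(6,3) nearest=4 d=3 new=(6,3) → add node 6 parent=4 cost=5
15. q=(4,37) nearest=2 d=24 new=(8,19) → blocked by [9,12]×[13,23], reject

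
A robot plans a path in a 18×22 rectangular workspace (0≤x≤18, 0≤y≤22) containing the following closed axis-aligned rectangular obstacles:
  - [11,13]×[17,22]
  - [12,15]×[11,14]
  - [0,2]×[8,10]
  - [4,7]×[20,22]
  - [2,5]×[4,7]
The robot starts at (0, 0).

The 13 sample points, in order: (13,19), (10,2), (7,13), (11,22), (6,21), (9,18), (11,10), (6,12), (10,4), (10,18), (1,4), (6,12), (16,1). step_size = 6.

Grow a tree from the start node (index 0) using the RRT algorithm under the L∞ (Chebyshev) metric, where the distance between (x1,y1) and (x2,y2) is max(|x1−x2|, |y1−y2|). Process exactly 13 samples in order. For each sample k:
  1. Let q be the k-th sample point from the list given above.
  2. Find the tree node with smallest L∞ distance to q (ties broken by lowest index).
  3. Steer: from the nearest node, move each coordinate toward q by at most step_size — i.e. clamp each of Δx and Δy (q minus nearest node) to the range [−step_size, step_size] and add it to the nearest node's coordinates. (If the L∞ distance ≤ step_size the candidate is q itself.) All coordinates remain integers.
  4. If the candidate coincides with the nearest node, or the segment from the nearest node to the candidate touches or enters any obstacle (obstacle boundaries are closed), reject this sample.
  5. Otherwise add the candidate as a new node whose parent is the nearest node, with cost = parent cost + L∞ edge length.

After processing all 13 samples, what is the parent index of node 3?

1. q=(13,19) nearest=0 d=19 new=(6,6) → blocked by [2,5]×[4,7], reject
2. q=(10,2) nearest=0 d=10 new=(6,2) → add node 1 parent=0 cost=6
3. q=(7,13) nearest=1 d=11 new=(7,8) → add node 2 parent=1 cost=12
4. q=(11,22) nearest=2 d=14 new=(11,14) → add node 3 parent=2 cost=18
5. q=(6,21) nearest=3 d=7 new=(6,20) → blocked by [4,7]×[20,22], reject
6. q=(9,18) nearest=3 d=4 new=(9,18) → add node 4 parent=3 cost=22
7. q=(11,10) nearest=2 d=4 new=(11,10) → add node 5 parent=2 cost=16
8. q=(6,12) nearest=2 d=4 new=(6,12) → add node 6 parent=2 cost=16
9. q=(10,4) nearest=1 d=4 new=(10,4) → add node 7 parent=1 cost=10
10. q=(10,18) nearest=4 d=1 new=(10,18) → add node 8 parent=4 cost=23
11. q=(1,4) nearest=0 d=4 new=(1,4) → add node 9 parent=0 cost=4
12. q=(6,12) nearest=6 d=0 → coincident, reject
13. q=(16,1) nearest=7 d=6 new=(16,1) → add node 10 parent=7 cost=16

Parent of node 3: 2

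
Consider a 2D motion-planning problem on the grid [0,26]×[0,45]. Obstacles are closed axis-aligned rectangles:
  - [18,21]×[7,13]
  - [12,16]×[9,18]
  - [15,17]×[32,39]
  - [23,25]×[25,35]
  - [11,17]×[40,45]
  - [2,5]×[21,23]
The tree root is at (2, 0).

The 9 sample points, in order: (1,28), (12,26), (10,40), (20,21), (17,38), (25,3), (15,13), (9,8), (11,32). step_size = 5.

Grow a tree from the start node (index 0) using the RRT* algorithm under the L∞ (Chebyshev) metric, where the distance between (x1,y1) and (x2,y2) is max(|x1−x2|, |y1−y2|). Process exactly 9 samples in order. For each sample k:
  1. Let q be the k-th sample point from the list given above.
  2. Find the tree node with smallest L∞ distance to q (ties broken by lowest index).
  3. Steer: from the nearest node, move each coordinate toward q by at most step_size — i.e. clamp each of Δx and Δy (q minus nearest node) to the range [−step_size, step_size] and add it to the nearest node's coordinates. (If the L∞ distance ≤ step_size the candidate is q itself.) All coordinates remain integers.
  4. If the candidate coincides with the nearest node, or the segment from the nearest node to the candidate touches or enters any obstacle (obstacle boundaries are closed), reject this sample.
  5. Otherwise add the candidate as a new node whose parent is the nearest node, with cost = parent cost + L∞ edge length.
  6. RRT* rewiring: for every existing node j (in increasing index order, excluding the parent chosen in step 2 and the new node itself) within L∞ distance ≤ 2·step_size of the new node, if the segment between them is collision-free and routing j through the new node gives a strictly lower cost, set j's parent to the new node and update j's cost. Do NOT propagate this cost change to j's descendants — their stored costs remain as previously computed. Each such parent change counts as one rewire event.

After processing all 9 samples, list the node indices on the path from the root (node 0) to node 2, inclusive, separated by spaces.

1. q=(1,28) nearest=0 d=28 new=(1,5) → add node 1 parent=0 cost=5
2. q=(12,26) nearest=1 d=21 new=(6,10) → add node 2 parent=1 cost=10
3. q=(10,40) nearest=2 d=30 new=(10,15) → add node 3 parent=2 cost=15
4. q=(20,21) nearest=3 d=10 new=(15,20) → blocked by [12,16]×[9,18], reject
5. q=(17,38) nearest=3 d=23 new=(15,20) → blocked by [12,16]×[9,18], reject
6. q=(25,3) nearest=3 d=15 new=(15,10) → blocked by [12,16]×[9,18], reject
7. q=(15,13) nearest=3 d=5 new=(15,13) → blocked by [12,16]×[9,18], reject
8. q=(9,8) nearest=2 d=3 new=(9,8) → add node 4 parent=2 cost=13
9. q=(11,32) nearest=3 d=17 new=(11,20) → add node 5 parent=3 cost=20

Path: 0 1 2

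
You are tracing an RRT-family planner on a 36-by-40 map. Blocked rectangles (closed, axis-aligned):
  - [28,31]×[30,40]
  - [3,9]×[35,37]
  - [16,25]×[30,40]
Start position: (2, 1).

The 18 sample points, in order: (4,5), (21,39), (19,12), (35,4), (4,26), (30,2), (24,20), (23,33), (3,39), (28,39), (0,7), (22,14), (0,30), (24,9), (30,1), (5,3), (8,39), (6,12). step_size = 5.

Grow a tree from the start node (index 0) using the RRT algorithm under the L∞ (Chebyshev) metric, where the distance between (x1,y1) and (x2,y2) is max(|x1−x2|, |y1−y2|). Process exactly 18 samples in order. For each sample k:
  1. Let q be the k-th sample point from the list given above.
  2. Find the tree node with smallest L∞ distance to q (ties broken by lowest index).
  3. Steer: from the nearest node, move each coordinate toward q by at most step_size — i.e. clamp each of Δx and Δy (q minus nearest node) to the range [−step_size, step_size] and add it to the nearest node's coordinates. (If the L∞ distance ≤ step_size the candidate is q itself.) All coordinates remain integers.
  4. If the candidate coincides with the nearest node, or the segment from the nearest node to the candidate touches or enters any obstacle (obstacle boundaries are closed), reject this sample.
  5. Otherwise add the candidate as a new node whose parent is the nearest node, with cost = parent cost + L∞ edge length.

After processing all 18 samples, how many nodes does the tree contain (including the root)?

1. q=(4,5) nearest=0 d=4 new=(4,5) → add node 1 parent=0 cost=4
2. q=(21,39) nearest=1 d=34 new=(9,10) → add node 2 parent=1 cost=9
3. q=(19,12) nearest=2 d=10 new=(14,12) → add node 3 parent=2 cost=14
4. q=(35,4) nearest=3 d=21 new=(19,7) → add node 4 parent=3 cost=19
5. q=(4,26) nearest=3 d=14 new=(9,17) → add node 5 parent=3 cost=19
6. q=(30,2) nearest=4 d=11 new=(24,2) → add node 6 parent=4 cost=24
7. q=(24,20) nearest=3 d=10 new=(19,17) → add node 7 parent=3 cost=19
8. q=(23,33) nearest=5 d=16 new=(14,22) → add node 8 parent=5 cost=24
9. q=(3,39) nearest=8 d=17 new=(9,27) → add node 9 parent=8 cost=29
10. q=(28,39) nearest=8 d=17 new=(19,27) → add node 10 parent=8 cost=29
11. q=(0,7) nearest=1 d=4 new=(0,7) → add node 11 parent=1 cost=8
12. q=(22,14) nearest=7 d=3 new=(22,14) → add node 12 parent=7 cost=22
13. q=(0,30) nearest=9 d=9 new=(4,30) → add node 13 parent=9 cost=34
14. q=(24,9) nearest=4 d=5 new=(24,9) → add node 14 parent=4 cost=24
15. q=(30,1) nearest=6 d=6 new=(29,1) → add node 15 parent=6 cost=29
16. q=(5,3) nearest=1 d=2 new=(5,3) → add node 16 parent=1 cost=6
17. q=(8,39) nearest=13 d=9 new=(8,35) → blocked by [3,9]×[35,37], reject
18. q=(6,12) nearest=2 d=3 new=(6,12) → add node 17 parent=2 cost=12

Node count: 18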